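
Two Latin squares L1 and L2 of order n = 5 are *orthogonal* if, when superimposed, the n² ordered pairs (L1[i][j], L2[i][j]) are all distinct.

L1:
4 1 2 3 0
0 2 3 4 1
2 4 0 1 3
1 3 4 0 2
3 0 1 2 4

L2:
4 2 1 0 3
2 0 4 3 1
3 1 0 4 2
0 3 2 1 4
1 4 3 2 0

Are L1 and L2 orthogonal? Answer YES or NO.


Form the n² = 25 superimposed pairs (L1[i][j], L2[i][j]), row by row (rows and columns indexed from 0):
row 0: (4,4) (1,2) (2,1) (3,0) (0,3)
row 1: (0,2) (2,0) (3,4) (4,3) (1,1)
row 2: (2,3) (4,1) (0,0) (1,4) (3,2)
row 3: (1,0) (3,3) (4,2) (0,1) (2,4)
row 4: (3,1) (0,4) (1,3) (2,2) (4,0)
Orthogonality requires all 25 pairs distinct.
Check by first coordinate: for each symbol s of L1, list the L2 entries in the n cells where L1 = s; they must all differ.
  L1 = 0: L2 entries (in reading order) 3, 2, 0, 1, 4 — all 5 distinct ✓
  L1 = 1: L2 entries (in reading order) 2, 1, 4, 0, 3 — all 5 distinct ✓
  L1 = 2: L2 entries (in reading order) 1, 0, 3, 4, 2 — all 5 distinct ✓
  L1 = 3: L2 entries (in reading order) 0, 4, 2, 3, 1 — all 5 distinct ✓
  L1 = 4: L2 entries (in reading order) 4, 3, 1, 2, 0 — all 5 distinct ✓
Every symbol of L1 meets every symbol of L2 exactly once, so all 25 pairs are distinct (25 of 25).
Conclusion: YES.

YES


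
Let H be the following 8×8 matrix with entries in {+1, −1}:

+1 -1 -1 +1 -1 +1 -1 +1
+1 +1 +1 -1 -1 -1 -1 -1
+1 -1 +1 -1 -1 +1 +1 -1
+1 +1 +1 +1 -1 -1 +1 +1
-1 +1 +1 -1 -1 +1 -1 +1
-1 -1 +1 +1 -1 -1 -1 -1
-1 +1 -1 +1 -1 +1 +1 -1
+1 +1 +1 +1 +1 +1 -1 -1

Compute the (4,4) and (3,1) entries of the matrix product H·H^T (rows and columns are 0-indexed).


Row 1 of H: [1, 1, 1, -1, -1, -1, -1, -1].
Row 3 of H: [1, 1, 1, 1, -1, -1, 1, 1].
Row 4 of H: [-1, 1, 1, -1, -1, 1, -1, 1].
(H·H^T)[4][4] = Σ_j H[4][j]·H[4][j] = (-1)² + (1)² + (1)² + (-1)² + (-1)² + (1)² + (-1)² + (1)² = 1 + 1 + 1 + 1 + 1 + 1 + 1 + 1 = 8.
(H·H^T)[3][1] = Σ_j H[3][j]·H[1][j] = (1)·(1) + (1)·(1) + (1)·(1) + (1)·(-1) + (-1)·(-1) + (-1)·(-1) + (1)·(-1) + (1)·(-1) = 1 + 1 + 1 + -1 + 1 + 1 + -1 + -1 = 2.
Rows 3 and 1 are not orthogonal (dot product = 2 ≠ 0), so H is not a Hadamard matrix.

(4,4) entry = 8; (3,1) entry = 2.


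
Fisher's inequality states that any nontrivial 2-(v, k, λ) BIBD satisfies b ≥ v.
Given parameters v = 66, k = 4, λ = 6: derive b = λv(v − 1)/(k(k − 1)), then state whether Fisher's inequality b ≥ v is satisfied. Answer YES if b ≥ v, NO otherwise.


b = λv(v − 1)/(k(k − 1)) = 6·66·65/(4·3) = 25740/12 = 2145.
Compare with v = 66: b ≥ v, so Fisher's inequality holds.

YES


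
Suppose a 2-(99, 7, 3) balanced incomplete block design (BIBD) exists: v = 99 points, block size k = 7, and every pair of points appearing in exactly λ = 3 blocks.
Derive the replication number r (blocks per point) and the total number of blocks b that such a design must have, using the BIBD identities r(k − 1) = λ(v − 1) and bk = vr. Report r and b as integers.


Any 2-(v, k, λ) BIBD satisfies two necessary conditions:
  (i)  Each point sits in r blocks, and counting incidences through any fixed point gives r(k − 1) = λ(v − 1), so r = λ(v − 1)/(k − 1).
  (ii) Total incidences bk = vr, so b = vr/k.
Step 1: r = λ(v − 1)/(k − 1) = 3·(99 − 1)/(7 − 1) = 3·98/6 = 294/6 = 49.
Step 2: b = vr/k = 99·49/7 = 4851/7 = 693.
Check integrality: r = 49 ∈ Z ✓, b = 693 ∈ Z ✓.
(These identities are necessary conditions: they determine r and b for any design with these parameters, but do not by themselves prove that one exists.)

r = 49, b = 693.


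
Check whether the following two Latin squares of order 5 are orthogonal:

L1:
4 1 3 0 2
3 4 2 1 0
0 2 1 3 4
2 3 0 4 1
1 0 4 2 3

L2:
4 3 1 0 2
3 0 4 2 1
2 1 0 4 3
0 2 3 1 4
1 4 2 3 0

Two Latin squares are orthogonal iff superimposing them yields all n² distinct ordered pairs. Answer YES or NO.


Form the n² = 25 superimposed pairs (L1[i][j], L2[i][j]), row by row (rows and columns indexed from 0):
row 0: (4,4) (1,3) (3,1) (0,0) (2,2)
row 1: (3,3) (4,0) (2,4) (1,2) (0,1)
row 2: (0,2) (2,1) (1,0) (3,4) (4,3)
row 3: (2,0) (3,2) (0,3) (4,1) (1,4)
row 4: (1,1) (0,4) (4,2) (2,3) (3,0)
Orthogonality requires all 25 pairs distinct.
Check by first coordinate: for each symbol s of L1, list the L2 entries in the n cells where L1 = s; they must all differ.
  L1 = 0: L2 entries (in reading order) 0, 1, 2, 3, 4 — all 5 distinct ✓
  L1 = 1: L2 entries (in reading order) 3, 2, 0, 4, 1 — all 5 distinct ✓
  L1 = 2: L2 entries (in reading order) 2, 4, 1, 0, 3 — all 5 distinct ✓
  L1 = 3: L2 entries (in reading order) 1, 3, 4, 2, 0 — all 5 distinct ✓
  L1 = 4: L2 entries (in reading order) 4, 0, 3, 1, 2 — all 5 distinct ✓
Every symbol of L1 meets every symbol of L2 exactly once, so all 25 pairs are distinct (25 of 25).
Conclusion: YES.

YES


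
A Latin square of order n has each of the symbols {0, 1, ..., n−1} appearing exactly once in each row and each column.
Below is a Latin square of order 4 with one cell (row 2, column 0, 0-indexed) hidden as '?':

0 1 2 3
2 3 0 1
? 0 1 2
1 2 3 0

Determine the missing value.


Row 2 contains symbols [0, 1, 2] — missing [3].
Column 0 contains symbols [0, 1, 2] — missing [3].
The missing symbol must appear in both missing sets; intersection = [3].
Therefore the hidden value is 3.

Missing value = 3.


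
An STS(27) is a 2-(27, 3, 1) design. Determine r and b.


An STS(v) is a 2-(v, 3, 1) BIBD: block size k = 3, λ = 1.
Replication: r(k − 1) = λ(v − 1) ⇒ r·2 = 27 − 1 = 26 ⇒ r = 13.
Block count: bk = vr ⇒ b·3 = 27·13 = 351 ⇒ b = 117.
(Check via b = v(v − 1)/6 = 27·26/6 = 702/6 = 117.)

r = 13, b = 117.


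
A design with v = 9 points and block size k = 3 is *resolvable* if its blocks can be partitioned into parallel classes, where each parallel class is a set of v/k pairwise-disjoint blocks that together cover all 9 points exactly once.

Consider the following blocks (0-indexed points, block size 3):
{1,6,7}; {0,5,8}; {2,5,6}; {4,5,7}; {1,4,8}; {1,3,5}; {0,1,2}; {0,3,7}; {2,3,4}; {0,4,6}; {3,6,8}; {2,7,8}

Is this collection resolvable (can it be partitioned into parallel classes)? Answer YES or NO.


v = 9, block size k = 3, number of blocks = 12.
For resolvability, blocks must partition into parallel classes of size v/k = 3.
Total blocks must therefore be a multiple of 3: 12 = 3·4 + 0 ⇒ divisible ✓.
Greedy packing gives 4 candidate class(es). Each should be a full parallel class (size 3, covers all 9 points).
  Class 1 (3 blocks): {1,6,7}; {0,5,8}; {2,3,4}. Points covered: [0, 1, 2, 3, 4, 5, 6, 7, 8].
  Class 2 (3 blocks): {2,5,6}; {1,4,8}; {0,3,7}. Points covered: [0, 1, 2, 3, 4, 5, 6, 7, 8].
  Class 3 (3 blocks): {4,5,7}; {0,1,2}; {3,6,8}. Points covered: [0, 1, 2, 3, 4, 5, 6, 7, 8].
  Class 4 (3 blocks): {1,3,5}; {0,4,6}; {2,7,8}. Points covered: [0, 1, 2, 3, 4, 5, 6, 7, 8].
All classes full (size 3)? YES. All classes cover every point? YES.
Resolvable? YES.

YES


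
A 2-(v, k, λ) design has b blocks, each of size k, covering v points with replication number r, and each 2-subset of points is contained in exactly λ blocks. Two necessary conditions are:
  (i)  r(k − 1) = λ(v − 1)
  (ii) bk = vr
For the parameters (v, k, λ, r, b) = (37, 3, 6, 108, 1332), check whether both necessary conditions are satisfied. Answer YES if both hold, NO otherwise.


Condition (i): r(k − 1) = 108·2 = 216; λ(v − 1) = 6·36 = 216. Match? YES.
Condition (ii): bk = 1332·3 = 3996; vr = 37·108 = 3996. Match? YES.
Both conditions hold? YES.

YES


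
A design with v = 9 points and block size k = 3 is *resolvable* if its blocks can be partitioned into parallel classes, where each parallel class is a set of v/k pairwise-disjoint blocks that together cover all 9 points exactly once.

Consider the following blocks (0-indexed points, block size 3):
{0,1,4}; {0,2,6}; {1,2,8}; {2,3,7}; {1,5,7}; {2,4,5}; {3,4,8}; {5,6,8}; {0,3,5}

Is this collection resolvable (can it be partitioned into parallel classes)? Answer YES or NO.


v = 9, block size k = 3, number of blocks = 9.
For resolvability, blocks must partition into parallel classes of size v/k = 3.
Total blocks must therefore be a multiple of 3: 9 = 3·3 + 0 ⇒ divisible ✓.
Consider block {1,2,8}. The only other block(s) in the collection disjoint from it are {0,3,5} — just 1 block(s). Any parallel class containing {1,2,8} would need 2 other blocks each disjoint from it, so no parallel class of size 3 can contain {1,2,8}.
Since every block must belong to some parallel class in a resolution, the collection cannot be partitioned into parallel classes.
Resolvable? NO.

NO


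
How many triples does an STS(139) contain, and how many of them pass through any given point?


An STS(v) is a 2-(v, 3, 1) BIBD: block size k = 3, λ = 1.
Replication: r(k − 1) = λ(v − 1) ⇒ r·2 = 139 − 1 = 138 ⇒ r = 69.
Block count: b = v(v − 1)/6 = 139·138/6 = 19182/6 = 3197.
(Check via bk = vr: 3197·3 = 9591 = 139·69 = 9591 ✓.)

r = 69, b = 3197.


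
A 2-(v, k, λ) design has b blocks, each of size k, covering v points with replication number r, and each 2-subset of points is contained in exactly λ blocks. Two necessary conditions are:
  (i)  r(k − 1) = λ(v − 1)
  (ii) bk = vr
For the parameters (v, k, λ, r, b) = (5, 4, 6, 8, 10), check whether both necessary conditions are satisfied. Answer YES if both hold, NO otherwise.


Condition (i): r(k − 1) = 8·3 = 24; λ(v − 1) = 6·4 = 24. Match? YES.
Condition (ii): bk = 10·4 = 40; vr = 5·8 = 40. Match? YES.
Both conditions hold? YES.

YES


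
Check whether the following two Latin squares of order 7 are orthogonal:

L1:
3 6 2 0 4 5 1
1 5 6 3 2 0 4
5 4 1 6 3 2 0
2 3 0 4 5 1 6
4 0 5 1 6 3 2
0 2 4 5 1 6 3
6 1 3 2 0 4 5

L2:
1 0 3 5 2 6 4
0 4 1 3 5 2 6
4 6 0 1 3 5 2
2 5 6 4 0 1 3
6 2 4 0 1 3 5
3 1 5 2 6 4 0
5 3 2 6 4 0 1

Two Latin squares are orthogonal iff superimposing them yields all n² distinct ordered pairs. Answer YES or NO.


Form the n² = 49 superimposed pairs (L1[i][j], L2[i][j]), row by row (rows and columns indexed from 0):
row 0: (3,1) (6,0) (2,3) (0,5) (4,2) (5,6) (1,4)
row 1: (1,0) (5,4) (6,1) (3,3) (2,5) (0,2) (4,6)
row 2: (5,4) (4,6) (1,0) (6,1) (3,3) (2,5) (0,2)
row 3: (2,2) (3,5) (0,6) (4,4) (5,0) (1,1) (6,3)
row 4: (4,6) (0,2) (5,4) (1,0) (6,1) (3,3) (2,5)
row 5: (0,3) (2,1) (4,5) (5,2) (1,6) (6,4) (3,0)
row 6: (6,5) (1,3) (3,2) (2,6) (0,4) (4,0) (5,1)
Orthogonality requires all 49 pairs distinct.
But the pair (5,4) repeats: cell (1,1) has L1 = 5, L2 = 4, and cell (2,0) has L1 = 5, L2 = 4.
A repeated pair means some other pair never occurs (only 35 distinct pairs out of 49), so the squares are not orthogonal.
Conclusion: NO.

NO


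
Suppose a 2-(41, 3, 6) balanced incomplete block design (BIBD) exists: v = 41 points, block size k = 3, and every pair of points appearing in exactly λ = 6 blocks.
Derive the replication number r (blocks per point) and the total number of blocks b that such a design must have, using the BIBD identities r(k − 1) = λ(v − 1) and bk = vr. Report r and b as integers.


Any 2-(v, k, λ) BIBD satisfies two necessary conditions:
  (i)  Each point sits in r blocks, and counting incidences through any fixed point gives r(k − 1) = λ(v − 1), so r = λ(v − 1)/(k − 1).
  (ii) Total incidences bk = vr, so b = vr/k.
Step 1: r = λ(v − 1)/(k − 1) = 6·(41 − 1)/(3 − 1) = 6·40/2 = 240/2 = 120.
Step 2: b = vr/k = 41·120/3 = 4920/3 = 1640.
Check integrality: r = 120 ∈ Z ✓, b = 1640 ∈ Z ✓.
(These identities are necessary conditions: they determine r and b for any design with these parameters, but do not by themselves prove that one exists.)

r = 120, b = 1640.


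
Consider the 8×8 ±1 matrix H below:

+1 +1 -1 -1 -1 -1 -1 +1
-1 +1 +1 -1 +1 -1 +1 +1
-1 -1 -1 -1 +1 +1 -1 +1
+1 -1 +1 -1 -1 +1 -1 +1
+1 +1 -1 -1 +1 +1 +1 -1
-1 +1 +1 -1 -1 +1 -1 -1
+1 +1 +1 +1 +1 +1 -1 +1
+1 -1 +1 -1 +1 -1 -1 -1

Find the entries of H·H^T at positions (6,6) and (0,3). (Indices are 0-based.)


Row 0 of H: [1, 1, -1, -1, -1, -1, -1, 1].
Row 3 of H: [1, -1, 1, -1, -1, 1, -1, 1].
Row 6 of H: [1, 1, 1, 1, 1, 1, -1, 1].
(H·H^T)[6][6] = Σ_j H[6][j]·H[6][j] = (1)² + (1)² + (1)² + (1)² + (1)² + (1)² + (-1)² + (1)² = 1 + 1 + 1 + 1 + 1 + 1 + 1 + 1 = 8.
(H·H^T)[0][3] = Σ_j H[0][j]·H[3][j] = (1)·(1) + (1)·(-1) + (-1)·(1) + (-1)·(-1) + (-1)·(-1) + (-1)·(1) + (-1)·(-1) + (1)·(1) = 1 + -1 + -1 + 1 + 1 + -1 + 1 + 1 = 2.
Rows 0 and 3 are not orthogonal (dot product = 2 ≠ 0), so H is not a Hadamard matrix.

(6,6) entry = 8; (0,3) entry = 2.


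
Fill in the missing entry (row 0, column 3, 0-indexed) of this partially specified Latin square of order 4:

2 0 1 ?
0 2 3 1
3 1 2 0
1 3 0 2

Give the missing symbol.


Row 0 contains symbols [0, 1, 2] — missing [3].
Column 3 contains symbols [0, 1, 2] — missing [3].
The missing symbol must appear in both missing sets; intersection = [3].
Therefore the hidden value is 3.

Missing value = 3.


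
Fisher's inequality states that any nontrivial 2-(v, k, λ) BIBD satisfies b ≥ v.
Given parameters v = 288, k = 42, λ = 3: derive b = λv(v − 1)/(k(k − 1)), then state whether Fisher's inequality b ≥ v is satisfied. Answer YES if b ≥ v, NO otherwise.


r = λ(v − 1)/(k − 1) = 3·287/41 = 21.
b = vr/k = 288·21/42 = 144.
Fisher's inequality: b ≥ v ⇔ 144 ≥ 288? NO.

NO


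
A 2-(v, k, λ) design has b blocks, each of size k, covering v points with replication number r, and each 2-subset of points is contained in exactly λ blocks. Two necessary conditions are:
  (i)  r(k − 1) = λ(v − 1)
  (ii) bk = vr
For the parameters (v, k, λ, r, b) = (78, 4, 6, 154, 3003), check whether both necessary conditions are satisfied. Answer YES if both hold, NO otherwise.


Condition (i): r(k − 1) = 154·3 = 462; λ(v − 1) = 6·77 = 462. Match? YES.
Condition (ii): bk = 3003·4 = 12012; vr = 78·154 = 12012. Match? YES.
Both conditions hold? YES.

YES


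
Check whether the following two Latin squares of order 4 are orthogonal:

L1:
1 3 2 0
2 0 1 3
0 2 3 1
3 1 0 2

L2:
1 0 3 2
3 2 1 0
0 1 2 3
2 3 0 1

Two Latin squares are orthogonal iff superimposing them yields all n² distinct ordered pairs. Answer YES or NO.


Form the n² = 16 superimposed pairs (L1[i][j], L2[i][j]), row by row (rows and columns indexed from 0):
row 0: (1,1) (3,0) (2,3) (0,2)
row 1: (2,3) (0,2) (1,1) (3,0)
row 2: (0,0) (2,1) (3,2) (1,3)
row 3: (3,2) (1,3) (0,0) (2,1)
Orthogonality requires all 16 pairs distinct.
But the pair (2,3) repeats: cell (0,2) has L1 = 2, L2 = 3, and cell (1,0) has L1 = 2, L2 = 3.
A repeated pair means some other pair never occurs (only 8 distinct pairs out of 16), so the squares are not orthogonal.
Conclusion: NO.

NO


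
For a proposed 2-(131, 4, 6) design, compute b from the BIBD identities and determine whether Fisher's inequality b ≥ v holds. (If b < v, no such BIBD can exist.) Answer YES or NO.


b = λv(v − 1)/(k(k − 1)) = 6·131·130/(4·3) = 102180/12 = 8515.
Compare with v = 131: b ≥ v, so Fisher's inequality holds.

YES


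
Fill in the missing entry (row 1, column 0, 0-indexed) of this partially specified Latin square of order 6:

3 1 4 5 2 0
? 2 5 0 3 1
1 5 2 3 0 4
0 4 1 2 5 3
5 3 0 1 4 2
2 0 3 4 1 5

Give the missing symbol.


Row 1 contains symbols [0, 1, 2, 3, 5] — missing [4].
Column 0 contains symbols [0, 1, 2, 3, 5] — missing [4].
The missing symbol must appear in both missing sets; intersection = [4].
Therefore the hidden value is 4.

Missing value = 4.


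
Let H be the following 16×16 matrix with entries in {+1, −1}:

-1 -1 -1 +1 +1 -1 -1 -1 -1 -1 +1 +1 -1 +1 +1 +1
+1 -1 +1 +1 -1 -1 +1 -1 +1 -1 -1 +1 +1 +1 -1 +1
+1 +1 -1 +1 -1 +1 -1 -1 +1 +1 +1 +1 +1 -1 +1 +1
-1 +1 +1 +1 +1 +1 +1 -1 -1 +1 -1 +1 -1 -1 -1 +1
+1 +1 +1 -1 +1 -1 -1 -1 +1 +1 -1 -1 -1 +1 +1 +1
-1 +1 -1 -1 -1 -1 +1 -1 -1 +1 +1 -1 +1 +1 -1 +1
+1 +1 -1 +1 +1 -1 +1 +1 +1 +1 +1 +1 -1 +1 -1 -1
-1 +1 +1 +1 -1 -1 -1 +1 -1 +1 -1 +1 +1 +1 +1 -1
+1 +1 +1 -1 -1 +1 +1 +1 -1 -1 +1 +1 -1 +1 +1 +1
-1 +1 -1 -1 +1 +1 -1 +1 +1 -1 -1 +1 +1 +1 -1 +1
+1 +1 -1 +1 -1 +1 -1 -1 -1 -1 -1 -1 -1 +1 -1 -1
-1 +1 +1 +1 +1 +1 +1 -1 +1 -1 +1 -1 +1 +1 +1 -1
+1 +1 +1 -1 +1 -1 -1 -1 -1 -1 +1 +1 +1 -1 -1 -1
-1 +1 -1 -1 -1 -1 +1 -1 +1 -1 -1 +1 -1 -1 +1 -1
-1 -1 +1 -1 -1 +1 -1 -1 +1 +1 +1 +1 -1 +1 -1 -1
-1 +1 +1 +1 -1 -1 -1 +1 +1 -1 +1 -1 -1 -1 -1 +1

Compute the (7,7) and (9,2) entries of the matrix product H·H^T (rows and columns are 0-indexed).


Row 2 of H: [1, 1, -1, 1, -1, 1, -1, -1, 1, 1, 1, 1, 1, -1, 1, 1].
Row 7 of H: [-1, 1, 1, 1, -1, -1, -1, 1, -1, 1, -1, 1, 1, 1, 1, -1].
Row 9 of H: [-1, 1, -1, -1, 1, 1, -1, 1, 1, -1, -1, 1, 1, 1, -1, 1].
(H·H^T)[7][7] = Σ_j H[7][j]·H[7][j] = (-1)² + (1)² + (1)² + (1)² + (-1)² + (-1)² + (-1)² + (1)² + (-1)² + (1)² + (-1)² + (1)² + (1)² + (1)² + (1)² + (-1)² = 1 + 1 + 1 + 1 + 1 + 1 + 1 + 1 + 1 + 1 + 1 + 1 + 1 + 1 + 1 + 1 = 16.
(H·H^T)[9][2] = Σ_j H[9][j]·H[2][j] = (-1)·(1) + (1)·(1) + (-1)·(-1) + (-1)·(1) + (1)·(-1) + (1)·(1) + (-1)·(-1) + (1)·(-1) + (1)·(1) + (-1)·(1) + (-1)·(1) + (1)·(1) + (1)·(1) + (1)·(-1) + (-1)·(1) + (1)·(1) = -1 + 1 + 1 + -1 + -1 + 1 + 1 + -1 + 1 + -1 + -1 + 1 + 1 + -1 + -1 + 1 = 0.
So rows 9 and 2 are orthogonal; the diagonal entry equals n = 16.

(7,7) entry = 16; (9,2) entry = 0.


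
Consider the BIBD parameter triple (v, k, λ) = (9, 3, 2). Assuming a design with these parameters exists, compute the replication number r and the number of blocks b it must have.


Any 2-(v, k, λ) BIBD satisfies two necessary conditions:
  (i)  Each point sits in r blocks, and counting incidences through any fixed point gives r(k − 1) = λ(v − 1), so r = λ(v − 1)/(k − 1).
  (ii) Total incidences bk = vr, so b = vr/k.
Step 1: r = λ(v − 1)/(k − 1) = 2·(9 − 1)/(3 − 1) = 2·8/2 = 16/2 = 8.
Step 2: b = vr/k = 9·8/3 = 72/3 = 24.
Check integrality: r = 8 ∈ Z ✓, b = 24 ∈ Z ✓.
(These identities are necessary conditions: they determine r and b for any design with these parameters, but do not by themselves prove that one exists.)

r = 8, b = 24.


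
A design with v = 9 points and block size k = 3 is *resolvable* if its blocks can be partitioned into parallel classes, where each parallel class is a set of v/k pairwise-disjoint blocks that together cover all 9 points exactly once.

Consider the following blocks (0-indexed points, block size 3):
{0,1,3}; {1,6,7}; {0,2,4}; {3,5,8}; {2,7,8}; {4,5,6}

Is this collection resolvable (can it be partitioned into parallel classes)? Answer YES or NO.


v = 9, block size k = 3, number of blocks = 6.
For resolvability, blocks must partition into parallel classes of size v/k = 3.
Total blocks must therefore be a multiple of 3: 6 = 3·2 + 0 ⇒ divisible ✓.
Greedy packing gives 2 candidate class(es). Each should be a full parallel class (size 3, covers all 9 points).
  Class 1 (3 blocks): {0,1,3}; {2,7,8}; {4,5,6}. Points covered: [0, 1, 2, 3, 4, 5, 6, 7, 8].
  Class 2 (3 blocks): {1,6,7}; {0,2,4}; {3,5,8}. Points covered: [0, 1, 2, 3, 4, 5, 6, 7, 8].
All classes full (size 3)? YES. All classes cover every point? YES.
Resolvable? YES.

YES


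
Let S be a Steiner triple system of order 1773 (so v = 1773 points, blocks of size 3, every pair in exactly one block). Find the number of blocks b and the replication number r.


An STS(v) is a 2-(v, 3, 1) BIBD: block size k = 3, λ = 1.
Replication: r(k − 1) = λ(v − 1) ⇒ r·2 = 1773 − 1 = 1772 ⇒ r = 886.
Block count: b = v(v − 1)/6 = 1773·1772/6 = 3141756/6 = 523626.

r = 886, b = 523626.


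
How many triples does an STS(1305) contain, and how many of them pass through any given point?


An STS(v) is a 2-(v, 3, 1) BIBD: block size k = 3, λ = 1.
Replication: r(k − 1) = λ(v − 1) ⇒ r·2 = 1305 − 1 = 1304 ⇒ r = 652.
Block count: bk = vr ⇒ b·3 = 1305·652 = 850860 ⇒ b = 283620.

r = 652, b = 283620.


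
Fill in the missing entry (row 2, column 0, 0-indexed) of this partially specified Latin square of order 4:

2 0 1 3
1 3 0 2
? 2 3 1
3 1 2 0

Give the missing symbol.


Row 2 contains symbols [1, 2, 3] — missing [0].
Column 0 contains symbols [1, 2, 3] — missing [0].
The missing symbol must appear in both missing sets; intersection = [0].
Therefore the hidden value is 0.

Missing value = 0.


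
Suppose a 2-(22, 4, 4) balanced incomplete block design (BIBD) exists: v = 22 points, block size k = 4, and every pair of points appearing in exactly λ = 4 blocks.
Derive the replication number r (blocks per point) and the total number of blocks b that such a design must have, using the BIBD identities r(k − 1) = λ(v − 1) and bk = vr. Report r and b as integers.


Any 2-(v, k, λ) BIBD satisfies two necessary conditions:
  (i)  Each point sits in r blocks, and counting incidences through any fixed point gives r(k − 1) = λ(v − 1), so r = λ(v − 1)/(k − 1).
  (ii) Total incidences bk = vr, so b = vr/k.
Step 1: r = λ(v − 1)/(k − 1) = 4·(22 − 1)/(4 − 1) = 4·21/3 = 84/3 = 28.
Step 2: b = vr/k = 22·28/4 = 616/4 = 154.
Check integrality: r = 28 ∈ Z ✓, b = 154 ∈ Z ✓.
(These identities are necessary conditions: they determine r and b for any design with these parameters, but do not by themselves prove that one exists.)

r = 28, b = 154.


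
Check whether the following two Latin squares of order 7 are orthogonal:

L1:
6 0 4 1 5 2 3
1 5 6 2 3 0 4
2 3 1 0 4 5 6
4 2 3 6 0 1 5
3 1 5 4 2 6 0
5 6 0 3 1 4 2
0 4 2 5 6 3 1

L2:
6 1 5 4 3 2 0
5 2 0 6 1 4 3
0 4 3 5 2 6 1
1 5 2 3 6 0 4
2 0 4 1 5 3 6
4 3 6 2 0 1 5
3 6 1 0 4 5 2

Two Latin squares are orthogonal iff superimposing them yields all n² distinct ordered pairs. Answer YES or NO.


Form the n² = 49 superimposed pairs (L1[i][j], L2[i][j]), row by row (rows and columns indexed from 0):
row 0: (6,6) (0,1) (4,5) (1,4) (5,3) (2,2) (3,0)
row 1: (1,5) (5,2) (6,0) (2,6) (3,1) (0,4) (4,3)
row 2: (2,0) (3,4) (1,3) (0,5) (4,2) (5,6) (6,1)
row 3: (4,1) (2,5) (3,2) (6,3) (0,6) (1,0) (5,4)
row 4: (3,2) (1,0) (5,4) (4,1) (2,5) (6,3) (0,6)
row 5: (5,4) (6,3) (0,6) (3,2) (1,0) (4,1) (2,5)
row 6: (0,3) (4,6) (2,1) (5,0) (6,4) (3,5) (1,2)
Orthogonality requires all 49 pairs distinct.
But the pair (3,2) repeats: cell (3,2) has L1 = 3, L2 = 2, and cell (4,0) has L1 = 3, L2 = 2.
A repeated pair means some other pair never occurs (only 35 distinct pairs out of 49), so the squares are not orthogonal.
Conclusion: NO.

NO


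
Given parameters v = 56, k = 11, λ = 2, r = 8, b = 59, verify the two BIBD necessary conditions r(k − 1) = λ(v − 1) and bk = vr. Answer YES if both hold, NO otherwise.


Condition (i): r(k − 1) = 8·10 = 80; λ(v − 1) = 2·55 = 110. Match? NO.
Condition (ii): bk = 59·11 = 649; vr = 56·8 = 448. Match? NO.
Both conditions hold? NO.

NO


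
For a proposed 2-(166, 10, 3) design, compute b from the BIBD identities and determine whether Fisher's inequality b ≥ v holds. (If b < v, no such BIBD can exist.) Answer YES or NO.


b = λv(v − 1)/(k(k − 1)) = 3·166·165/(10·9) = 82170/90 = 913.
Compare with v = 166: b ≥ v, so Fisher's inequality holds.

YES


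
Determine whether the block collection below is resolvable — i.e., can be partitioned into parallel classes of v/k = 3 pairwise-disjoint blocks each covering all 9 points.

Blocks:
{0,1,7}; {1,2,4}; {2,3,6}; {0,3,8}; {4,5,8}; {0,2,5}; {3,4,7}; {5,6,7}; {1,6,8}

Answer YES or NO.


v = 9, block size k = 3, number of blocks = 9.
For resolvability, blocks must partition into parallel classes of size v/k = 3.
Total blocks must therefore be a multiple of 3: 9 = 3·3 + 0 ⇒ divisible ✓.
Greedy packing gives 3 candidate class(es). Each should be a full parallel class (size 3, covers all 9 points).
  Class 1 (3 blocks): {0,1,7}; {2,3,6}; {4,5,8}. Points covered: [0, 1, 2, 3, 4, 5, 6, 7, 8].
  Class 2 (3 blocks): {1,2,4}; {0,3,8}; {5,6,7}. Points covered: [0, 1, 2, 3, 4, 5, 6, 7, 8].
  Class 3 (3 blocks): {0,2,5}; {3,4,7}; {1,6,8}. Points covered: [0, 1, 2, 3, 4, 5, 6, 7, 8].
All classes full (size 3)? YES. All classes cover every point? YES.
Resolvable? YES.

YES


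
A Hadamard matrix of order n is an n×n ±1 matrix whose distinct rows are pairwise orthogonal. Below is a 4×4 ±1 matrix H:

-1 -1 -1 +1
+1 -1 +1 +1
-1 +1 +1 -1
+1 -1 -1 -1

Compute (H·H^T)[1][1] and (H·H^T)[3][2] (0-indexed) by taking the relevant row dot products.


Row 1 of H: [1, -1, 1, 1].
Row 2 of H: [-1, 1, 1, -1].
Row 3 of H: [1, -1, -1, -1].
(H·H^T)[1][1] = Σ_j H[1][j]·H[1][j] = (1)² + (-1)² + (1)² + (1)² = 1 + 1 + 1 + 1 = 4.
(H·H^T)[3][2] = Σ_j H[3][j]·H[2][j] = (1)·(-1) + (-1)·(1) + (-1)·(1) + (-1)·(-1) = -1 + -1 + -1 + 1 = -2.
Rows 3 and 2 are not orthogonal (dot product = -2 ≠ 0), so H is not a Hadamard matrix.

(1,1) entry = 4; (3,2) entry = -2.


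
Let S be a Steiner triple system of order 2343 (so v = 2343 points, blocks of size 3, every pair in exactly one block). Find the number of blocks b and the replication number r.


An STS(v) is a 2-(v, 3, 1) BIBD: block size k = 3, λ = 1.
Replication: r(k − 1) = λ(v − 1) ⇒ r·2 = 2343 − 1 = 2342 ⇒ r = 1171.
Block count: b = v(v − 1)/6 = 2343·2342/6 = 5487306/6 = 914551.

r = 1171, b = 914551.


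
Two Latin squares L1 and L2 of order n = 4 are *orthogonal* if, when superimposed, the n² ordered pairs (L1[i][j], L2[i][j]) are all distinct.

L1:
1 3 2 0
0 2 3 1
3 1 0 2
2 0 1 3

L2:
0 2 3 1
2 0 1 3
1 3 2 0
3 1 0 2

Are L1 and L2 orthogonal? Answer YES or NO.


Form the n² = 16 superimposed pairs (L1[i][j], L2[i][j]), row by row (rows and columns indexed from 0):
row 0: (1,0) (3,2) (2,3) (0,1)
row 1: (0,2) (2,0) (3,1) (1,3)
row 2: (3,1) (1,3) (0,2) (2,0)
row 3: (2,3) (0,1) (1,0) (3,2)
Orthogonality requires all 16 pairs distinct.
But the pair (3,1) repeats: cell (1,2) has L1 = 3, L2 = 1, and cell (2,0) has L1 = 3, L2 = 1.
A repeated pair means some other pair never occurs (only 8 distinct pairs out of 16), so the squares are not orthogonal.
Conclusion: NO.

NO


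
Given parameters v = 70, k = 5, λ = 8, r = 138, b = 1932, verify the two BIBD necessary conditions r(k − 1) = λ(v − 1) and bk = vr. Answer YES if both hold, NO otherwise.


Condition (i): r(k − 1) = 138·4 = 552; λ(v − 1) = 8·69 = 552. Match? YES.
Condition (ii): bk = 1932·5 = 9660; vr = 70·138 = 9660. Match? YES.
Both conditions hold? YES.

YES


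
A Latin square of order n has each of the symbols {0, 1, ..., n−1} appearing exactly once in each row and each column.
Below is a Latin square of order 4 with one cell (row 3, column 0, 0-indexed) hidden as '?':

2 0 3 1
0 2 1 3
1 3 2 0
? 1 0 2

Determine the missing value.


Row 3 contains symbols [0, 1, 2] — missing [3].
Column 0 contains symbols [0, 1, 2] — missing [3].
The missing symbol must appear in both missing sets; intersection = [3].
Therefore the hidden value is 3.

Missing value = 3.


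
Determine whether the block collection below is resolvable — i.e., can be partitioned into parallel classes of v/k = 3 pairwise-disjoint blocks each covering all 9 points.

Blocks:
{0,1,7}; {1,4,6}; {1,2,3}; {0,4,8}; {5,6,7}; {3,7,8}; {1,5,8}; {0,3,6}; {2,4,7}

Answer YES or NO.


v = 9, block size k = 3, number of blocks = 9.
For resolvability, blocks must partition into parallel classes of size v/k = 3.
Total blocks must therefore be a multiple of 3: 9 = 3·3 + 0 ⇒ divisible ✓.
Consider block {0,1,7}. It intersects every other block in the collection, so no parallel class of size 3 can contain it.
Since every block must belong to some parallel class in a resolution, the collection cannot be partitioned into parallel classes.
Resolvable? NO.

NO


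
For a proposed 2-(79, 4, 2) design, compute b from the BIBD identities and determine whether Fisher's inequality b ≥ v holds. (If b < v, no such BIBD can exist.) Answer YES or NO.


b = λv(v − 1)/(k(k − 1)) = 2·79·78/(4·3) = 12324/12 = 1027.
Compare with v = 79: b ≥ v, so Fisher's inequality holds.

YES


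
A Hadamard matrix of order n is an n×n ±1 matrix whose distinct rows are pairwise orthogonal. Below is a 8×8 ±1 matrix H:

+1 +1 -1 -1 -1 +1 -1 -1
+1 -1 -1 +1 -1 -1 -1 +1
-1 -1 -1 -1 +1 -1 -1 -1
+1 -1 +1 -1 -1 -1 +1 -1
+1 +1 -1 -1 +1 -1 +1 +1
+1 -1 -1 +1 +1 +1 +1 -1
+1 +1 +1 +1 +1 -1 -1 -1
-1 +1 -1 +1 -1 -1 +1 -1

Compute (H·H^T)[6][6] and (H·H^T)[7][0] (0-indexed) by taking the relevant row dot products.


Row 0 of H: [1, 1, -1, -1, -1, 1, -1, -1].
Row 6 of H: [1, 1, 1, 1, 1, -1, -1, -1].
Row 7 of H: [-1, 1, -1, 1, -1, -1, 1, -1].
(H·H^T)[6][6] = Σ_j H[6][j]·H[6][j] = (1)² + (1)² + (1)² + (1)² + (1)² + (-1)² + (-1)² + (-1)² = 1 + 1 + 1 + 1 + 1 + 1 + 1 + 1 = 8.
(H·H^T)[7][0] = Σ_j H[7][j]·H[0][j] = (-1)·(1) + (1)·(1) + (-1)·(-1) + (1)·(-1) + (-1)·(-1) + (-1)·(1) + (1)·(-1) + (-1)·(-1) = -1 + 1 + 1 + -1 + 1 + -1 + -1 + 1 = 0.
So rows 7 and 0 are orthogonal; the diagonal entry equals n = 8.

(6,6) entry = 8; (7,0) entry = 0.


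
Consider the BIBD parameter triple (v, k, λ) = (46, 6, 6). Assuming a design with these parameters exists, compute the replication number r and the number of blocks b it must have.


Any 2-(v, k, λ) BIBD satisfies two necessary conditions:
  (i)  Each point sits in r blocks, and counting incidences through any fixed point gives r(k − 1) = λ(v − 1), so r = λ(v − 1)/(k − 1).
  (ii) Total incidences bk = vr, so b = vr/k.
Step 1: r = λ(v − 1)/(k − 1) = 6·(46 − 1)/(6 − 1) = 6·45/5 = 270/5 = 54.
Step 2: b = vr/k = 46·54/6 = 2484/6 = 414.
Check integrality: r = 54 ∈ Z ✓, b = 414 ∈ Z ✓.
(These identities are necessary conditions: they determine r and b for any design with these parameters, but do not by themselves prove that one exists.)

r = 54, b = 414.


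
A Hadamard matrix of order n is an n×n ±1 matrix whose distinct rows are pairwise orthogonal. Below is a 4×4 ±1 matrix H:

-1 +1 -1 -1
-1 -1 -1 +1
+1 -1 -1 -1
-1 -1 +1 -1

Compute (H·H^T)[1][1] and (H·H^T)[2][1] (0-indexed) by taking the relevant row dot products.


Row 1 of H: [-1, -1, -1, 1].
Row 2 of H: [1, -1, -1, -1].
(H·H^T)[1][1] = Σ_j H[1][j]·H[1][j] = (-1)² + (-1)² + (-1)² + (1)² = 1 + 1 + 1 + 1 = 4.
(H·H^T)[2][1] = Σ_j H[2][j]·H[1][j] = (1)·(-1) + (-1)·(-1) + (-1)·(-1) + (-1)·(1) = -1 + 1 + 1 + -1 = 0.
So rows 2 and 1 are orthogonal; the diagonal entry equals n = 4.

(1,1) entry = 4; (2,1) entry = 0.


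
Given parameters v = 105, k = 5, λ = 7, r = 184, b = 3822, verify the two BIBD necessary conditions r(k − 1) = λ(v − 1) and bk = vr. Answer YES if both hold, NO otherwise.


Condition (i): r(k − 1) = 184·4 = 736; λ(v − 1) = 7·104 = 728. Match? NO.
Condition (ii): bk = 3822·5 = 19110; vr = 105·184 = 19320. Match? NO.
Both conditions hold? NO.

NO


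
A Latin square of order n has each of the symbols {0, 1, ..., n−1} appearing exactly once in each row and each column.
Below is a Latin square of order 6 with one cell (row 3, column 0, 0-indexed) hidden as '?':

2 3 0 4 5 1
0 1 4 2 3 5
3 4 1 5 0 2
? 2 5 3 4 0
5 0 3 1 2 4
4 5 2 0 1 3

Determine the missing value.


Row 3 contains symbols [0, 2, 3, 4, 5] — missing [1].
Column 0 contains symbols [0, 2, 3, 4, 5] — missing [1].
The missing symbol must appear in both missing sets; intersection = [1].
Therefore the hidden value is 1.

Missing value = 1.


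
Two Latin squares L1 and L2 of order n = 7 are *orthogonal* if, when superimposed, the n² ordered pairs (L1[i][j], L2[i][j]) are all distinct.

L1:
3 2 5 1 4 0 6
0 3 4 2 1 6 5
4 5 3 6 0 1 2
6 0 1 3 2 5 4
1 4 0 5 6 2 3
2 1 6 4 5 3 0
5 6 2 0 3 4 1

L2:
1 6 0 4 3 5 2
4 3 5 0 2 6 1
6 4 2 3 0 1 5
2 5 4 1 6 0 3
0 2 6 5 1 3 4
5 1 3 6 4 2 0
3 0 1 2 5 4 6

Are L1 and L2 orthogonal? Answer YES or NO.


Form the n² = 49 superimposed pairs (L1[i][j], L2[i][j]), row by row (rows and columns indexed from 0):
row 0: (3,1) (2,6) (5,0) (1,4) (4,3) (0,5) (6,2)
row 1: (0,4) (3,3) (4,5) (2,0) (1,2) (6,6) (5,1)
row 2: (4,6) (5,4) (3,2) (6,3) (0,0) (1,1) (2,5)
row 3: (6,2) (0,5) (1,4) (3,1) (2,6) (5,0) (4,3)
row 4: (1,0) (4,2) (0,6) (5,5) (6,1) (2,3) (3,4)
row 5: (2,5) (1,1) (6,3) (4,6) (5,4) (3,2) (0,0)
row 6: (5,3) (6,0) (2,1) (0,2) (3,5) (4,4) (1,6)
Orthogonality requires all 49 pairs distinct.
But the pair (6,2) repeats: cell (0,6) has L1 = 6, L2 = 2, and cell (3,0) has L1 = 6, L2 = 2.
A repeated pair means some other pair never occurs (only 35 distinct pairs out of 49), so the squares are not orthogonal.
Conclusion: NO.

NO


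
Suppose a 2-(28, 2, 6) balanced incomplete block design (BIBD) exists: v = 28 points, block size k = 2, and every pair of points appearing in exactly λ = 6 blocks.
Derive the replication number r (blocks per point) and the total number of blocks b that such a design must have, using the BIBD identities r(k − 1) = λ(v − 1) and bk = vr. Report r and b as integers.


Any 2-(v, k, λ) BIBD satisfies two necessary conditions:
  (i)  Each point sits in r blocks, and counting incidences through any fixed point gives r(k − 1) = λ(v − 1), so r = λ(v − 1)/(k − 1).
  (ii) Total incidences bk = vr, so b = vr/k.
Step 1: r = λ(v − 1)/(k − 1) = 6·(28 − 1)/(2 − 1) = 6·27/1 = 162/1 = 162.
Step 2: b = vr/k = 28·162/2 = 4536/2 = 2268.
Check integrality: r = 162 ∈ Z ✓, b = 2268 ∈ Z ✓.
(These identities are necessary conditions: they determine r and b for any design with these parameters, but do not by themselves prove that one exists.)

r = 162, b = 2268.


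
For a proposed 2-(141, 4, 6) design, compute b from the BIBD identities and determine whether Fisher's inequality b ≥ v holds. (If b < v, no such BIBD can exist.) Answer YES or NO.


r = λ(v − 1)/(k − 1) = 6·140/3 = 280.
b = vr/k = 141·280/4 = 9870.
Fisher's inequality: b ≥ v ⇔ 9870 ≥ 141? YES.

YES


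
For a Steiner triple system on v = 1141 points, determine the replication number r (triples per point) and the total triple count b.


An STS(v) is a 2-(v, 3, 1) BIBD: block size k = 3, λ = 1.
Replication: r(k − 1) = λ(v − 1) ⇒ r·2 = 1141 − 1 = 1140 ⇒ r = 570.
Block count: b = v(v − 1)/6 = 1141·1140/6 = 1300740/6 = 216790.
(Check via bk = vr: 216790·3 = 650370 = 1141·570 = 650370 ✓.)

r = 570, b = 216790.


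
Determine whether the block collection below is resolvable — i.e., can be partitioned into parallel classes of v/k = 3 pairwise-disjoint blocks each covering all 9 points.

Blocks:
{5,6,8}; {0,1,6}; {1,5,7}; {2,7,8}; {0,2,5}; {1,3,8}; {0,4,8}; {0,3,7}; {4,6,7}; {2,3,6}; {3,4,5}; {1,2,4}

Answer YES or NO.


v = 9, block size k = 3, number of blocks = 12.
For resolvability, blocks must partition into parallel classes of size v/k = 3.
Total blocks must therefore be a multiple of 3: 12 = 3·4 + 0 ⇒ divisible ✓.
Greedy packing gives 4 candidate class(es). Each should be a full parallel class (size 3, covers all 9 points).
  Class 1 (3 blocks): {5,6,8}; {0,3,7}; {1,2,4}. Points covered: [0, 1, 2, 3, 4, 5, 6, 7, 8].
  Class 2 (3 blocks): {0,1,6}; {2,7,8}; {3,4,5}. Points covered: [0, 1, 2, 3, 4, 5, 6, 7, 8].
  Class 3 (3 blocks): {1,5,7}; {0,4,8}; {2,3,6}. Points covered: [0, 1, 2, 3, 4, 5, 6, 7, 8].
  Class 4 (3 blocks): {0,2,5}; {1,3,8}; {4,6,7}. Points covered: [0, 1, 2, 3, 4, 5, 6, 7, 8].
All classes full (size 3)? YES. All classes cover every point? YES.
Resolvable? YES.

YES


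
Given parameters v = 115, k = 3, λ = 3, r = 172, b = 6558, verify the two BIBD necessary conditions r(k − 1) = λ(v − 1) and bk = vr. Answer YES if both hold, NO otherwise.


Condition (i): r(k − 1) = 172·2 = 344; λ(v − 1) = 3·114 = 342. Match? NO.
Condition (ii): bk = 6558·3 = 19674; vr = 115·172 = 19780. Match? NO.
Both conditions hold? NO.

NO


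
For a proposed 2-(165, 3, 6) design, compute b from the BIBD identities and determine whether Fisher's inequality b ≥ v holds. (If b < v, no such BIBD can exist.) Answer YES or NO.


b = λv(v − 1)/(k(k − 1)) = 6·165·164/(3·2) = 162360/6 = 27060.
Compare with v = 165: b ≥ v, so Fisher's inequality holds.

YES


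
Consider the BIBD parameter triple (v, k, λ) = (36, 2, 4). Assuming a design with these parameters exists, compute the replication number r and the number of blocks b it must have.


Any 2-(v, k, λ) BIBD satisfies two necessary conditions:
  (i)  Each point sits in r blocks, and counting incidences through any fixed point gives r(k − 1) = λ(v − 1), so r = λ(v − 1)/(k − 1).
  (ii) Total incidences bk = vr, so b = vr/k.
Step 1: r = λ(v − 1)/(k − 1) = 4·(36 − 1)/(2 − 1) = 4·35/1 = 140/1 = 140.
Step 2: b = vr/k = 36·140/2 = 5040/2 = 2520.
Check integrality: r = 140 ∈ Z ✓, b = 2520 ∈ Z ✓.
(These identities are necessary conditions: they determine r and b for any design with these parameters, but do not by themselves prove that one exists.)

r = 140, b = 2520.


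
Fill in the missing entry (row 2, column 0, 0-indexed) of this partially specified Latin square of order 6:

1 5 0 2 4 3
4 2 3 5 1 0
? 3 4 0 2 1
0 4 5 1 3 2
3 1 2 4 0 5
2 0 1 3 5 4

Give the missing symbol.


Row 2 contains symbols [0, 1, 2, 3, 4] — missing [5].
Column 0 contains symbols [0, 1, 2, 3, 4] — missing [5].
The missing symbol must appear in both missing sets; intersection = [5].
Therefore the hidden value is 5.

Missing value = 5.


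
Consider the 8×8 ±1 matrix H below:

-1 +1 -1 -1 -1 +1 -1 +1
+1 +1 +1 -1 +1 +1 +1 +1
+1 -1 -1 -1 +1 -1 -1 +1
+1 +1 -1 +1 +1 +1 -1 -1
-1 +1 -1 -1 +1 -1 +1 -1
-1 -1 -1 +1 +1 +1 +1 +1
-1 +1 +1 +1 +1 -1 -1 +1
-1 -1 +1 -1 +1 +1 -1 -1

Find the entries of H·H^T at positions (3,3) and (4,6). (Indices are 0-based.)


Row 3 of H: [1, 1, -1, 1, 1, 1, -1, -1].
Row 4 of H: [-1, 1, -1, -1, 1, -1, 1, -1].
Row 6 of H: [-1, 1, 1, 1, 1, -1, -1, 1].
(H·H^T)[3][3] = Σ_j H[3][j]·H[3][j] = (1)² + (1)² + (-1)² + (1)² + (1)² + (1)² + (-1)² + (-1)² = 1 + 1 + 1 + 1 + 1 + 1 + 1 + 1 = 8.
(H·H^T)[4][6] = Σ_j H[4][j]·H[6][j] = (-1)·(-1) + (1)·(1) + (-1)·(1) + (-1)·(1) + (1)·(1) + (-1)·(-1) + (1)·(-1) + (-1)·(1) = 1 + 1 + -1 + -1 + 1 + 1 + -1 + -1 = 0.
So rows 4 and 6 are orthogonal; the diagonal entry equals n = 8.

(3,3) entry = 8; (4,6) entry = 0.


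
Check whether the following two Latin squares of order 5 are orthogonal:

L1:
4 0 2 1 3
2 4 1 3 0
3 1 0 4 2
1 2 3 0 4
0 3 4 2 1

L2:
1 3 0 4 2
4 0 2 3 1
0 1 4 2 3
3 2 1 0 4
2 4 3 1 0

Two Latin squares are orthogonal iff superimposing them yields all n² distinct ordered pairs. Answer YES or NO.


Form the n² = 25 superimposed pairs (L1[i][j], L2[i][j]), row by row (rows and columns indexed from 0):
row 0: (4,1) (0,3) (2,0) (1,4) (3,2)
row 1: (2,4) (4,0) (1,2) (3,3) (0,1)
row 2: (3,0) (1,1) (0,4) (4,2) (2,3)
row 3: (1,3) (2,2) (3,1) (0,0) (4,4)
row 4: (0,2) (3,4) (4,3) (2,1) (1,0)
Orthogonality requires all 25 pairs distinct.
Check by first coordinate: for each symbol s of L1, list the L2 entries in the n cells where L1 = s; they must all differ.
  L1 = 0: L2 entries (in reading order) 3, 1, 4, 0, 2 — all 5 distinct ✓
  L1 = 1: L2 entries (in reading order) 4, 2, 1, 3, 0 — all 5 distinct ✓
  L1 = 2: L2 entries (in reading order) 0, 4, 3, 2, 1 — all 5 distinct ✓
  L1 = 3: L2 entries (in reading order) 2, 3, 0, 1, 4 — all 5 distinct ✓
  L1 = 4: L2 entries (in reading order) 1, 0, 2, 4, 3 — all 5 distinct ✓
Every symbol of L1 meets every symbol of L2 exactly once, so all 25 pairs are distinct (25 of 25).
Conclusion: YES.

YES


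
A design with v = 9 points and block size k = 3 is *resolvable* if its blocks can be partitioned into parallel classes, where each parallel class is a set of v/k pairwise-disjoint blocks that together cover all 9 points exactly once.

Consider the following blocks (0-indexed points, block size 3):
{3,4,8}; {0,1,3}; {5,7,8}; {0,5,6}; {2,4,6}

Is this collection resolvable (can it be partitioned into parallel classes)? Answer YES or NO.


v = 9, block size k = 3, number of blocks = 5.
For resolvability, blocks must partition into parallel classes of size v/k = 3.
Total blocks must therefore be a multiple of 3: 5 = 3·1 + 2 ⇒ not divisible ✗.
Resolvable? NO.

NO


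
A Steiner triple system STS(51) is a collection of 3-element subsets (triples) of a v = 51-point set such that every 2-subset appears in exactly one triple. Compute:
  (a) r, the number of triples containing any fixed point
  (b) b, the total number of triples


An STS(v) is a 2-(v, 3, 1) BIBD: block size k = 3, λ = 1.
Replication: r(k − 1) = λ(v − 1) ⇒ r·2 = 51 − 1 = 50 ⇒ r = 25.
Block count: b = v(v − 1)/6 = 51·50/6 = 2550/6 = 425.

r = 25, b = 425.
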